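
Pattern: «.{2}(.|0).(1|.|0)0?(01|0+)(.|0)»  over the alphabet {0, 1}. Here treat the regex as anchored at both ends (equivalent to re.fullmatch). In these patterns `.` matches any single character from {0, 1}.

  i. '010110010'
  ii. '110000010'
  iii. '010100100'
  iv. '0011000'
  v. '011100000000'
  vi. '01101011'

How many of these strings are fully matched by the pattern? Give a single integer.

i → match
ii → match
iii → no match
iv → match
v → match
vi → match
Total matched: 5

5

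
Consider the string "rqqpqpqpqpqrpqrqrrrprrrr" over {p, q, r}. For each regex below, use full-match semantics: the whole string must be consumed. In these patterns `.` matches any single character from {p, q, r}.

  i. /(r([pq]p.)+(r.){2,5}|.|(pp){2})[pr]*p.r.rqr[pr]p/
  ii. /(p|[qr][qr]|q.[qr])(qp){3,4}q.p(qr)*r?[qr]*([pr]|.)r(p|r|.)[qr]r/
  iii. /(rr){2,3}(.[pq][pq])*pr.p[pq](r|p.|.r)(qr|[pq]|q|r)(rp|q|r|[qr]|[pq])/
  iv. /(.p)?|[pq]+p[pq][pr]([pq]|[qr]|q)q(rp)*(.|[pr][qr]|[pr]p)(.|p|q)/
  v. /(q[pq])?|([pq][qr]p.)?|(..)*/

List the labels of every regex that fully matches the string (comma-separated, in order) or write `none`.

i → no match — must end with "p"
ii → match
iii → no match — must start with "rr"
iv → no match
v → match

ii, v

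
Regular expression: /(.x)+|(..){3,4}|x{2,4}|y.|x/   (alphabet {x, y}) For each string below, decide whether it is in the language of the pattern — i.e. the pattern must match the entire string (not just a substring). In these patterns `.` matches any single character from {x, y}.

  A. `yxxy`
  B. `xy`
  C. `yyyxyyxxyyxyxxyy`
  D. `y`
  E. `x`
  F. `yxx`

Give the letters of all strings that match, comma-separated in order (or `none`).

A → no match
B → no match
C → no match
D → no match
E → match
F → no match

E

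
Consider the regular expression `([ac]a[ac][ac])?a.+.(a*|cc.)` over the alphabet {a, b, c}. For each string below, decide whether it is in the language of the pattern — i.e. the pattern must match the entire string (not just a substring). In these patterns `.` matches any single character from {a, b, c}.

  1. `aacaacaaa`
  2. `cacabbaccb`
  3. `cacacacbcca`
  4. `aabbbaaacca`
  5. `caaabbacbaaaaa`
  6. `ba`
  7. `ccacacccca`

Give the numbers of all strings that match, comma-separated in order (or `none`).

1. `aacaacaaa` → match
2. `cacabbaccb` → no match
3. `cacacacbcca` → no match
4. `aabbbaaacca` → match
5 → no match
6. `ba` → no match
7. `ccacacccca` → no match

1, 4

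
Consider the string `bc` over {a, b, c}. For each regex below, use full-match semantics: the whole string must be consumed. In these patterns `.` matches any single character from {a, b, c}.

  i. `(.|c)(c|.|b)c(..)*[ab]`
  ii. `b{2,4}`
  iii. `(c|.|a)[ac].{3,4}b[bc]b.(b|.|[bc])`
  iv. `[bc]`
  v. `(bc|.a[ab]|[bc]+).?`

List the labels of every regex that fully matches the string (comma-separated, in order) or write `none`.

i → no match
ii → no match — must end with `b`
iii → no match
iv → no match
v → match

v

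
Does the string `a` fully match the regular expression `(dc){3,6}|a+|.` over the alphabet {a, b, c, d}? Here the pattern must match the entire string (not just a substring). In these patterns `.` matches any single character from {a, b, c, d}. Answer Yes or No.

Yes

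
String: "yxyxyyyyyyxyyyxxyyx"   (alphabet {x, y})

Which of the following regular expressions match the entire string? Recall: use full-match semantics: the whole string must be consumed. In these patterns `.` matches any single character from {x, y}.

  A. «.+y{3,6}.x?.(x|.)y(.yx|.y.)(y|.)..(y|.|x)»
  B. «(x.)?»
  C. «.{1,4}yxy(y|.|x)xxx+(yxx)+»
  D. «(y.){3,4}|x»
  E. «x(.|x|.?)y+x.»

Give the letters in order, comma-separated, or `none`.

A

A → match
B → no match
C → no match — must end with "yxx"
D → no match
E → no match — must start with "x"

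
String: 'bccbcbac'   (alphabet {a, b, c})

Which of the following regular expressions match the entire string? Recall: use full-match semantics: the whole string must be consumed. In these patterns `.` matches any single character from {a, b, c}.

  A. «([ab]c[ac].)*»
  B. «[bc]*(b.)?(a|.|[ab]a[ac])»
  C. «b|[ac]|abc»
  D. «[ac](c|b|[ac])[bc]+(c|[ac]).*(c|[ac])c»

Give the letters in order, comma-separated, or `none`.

A → no match
B → match
C → no match
D → no match

B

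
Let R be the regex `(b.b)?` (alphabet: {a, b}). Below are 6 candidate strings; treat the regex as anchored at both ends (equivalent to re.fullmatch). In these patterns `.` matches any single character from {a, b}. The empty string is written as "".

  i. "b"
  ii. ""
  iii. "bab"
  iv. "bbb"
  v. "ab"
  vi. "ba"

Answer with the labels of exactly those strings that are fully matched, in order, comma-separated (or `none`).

i. "b" → no match
ii. "" → match
iii. "bab" → match
iv. "bbb" → match
v. "ab" → no match
vi. "ba" → no match

ii, iii, iv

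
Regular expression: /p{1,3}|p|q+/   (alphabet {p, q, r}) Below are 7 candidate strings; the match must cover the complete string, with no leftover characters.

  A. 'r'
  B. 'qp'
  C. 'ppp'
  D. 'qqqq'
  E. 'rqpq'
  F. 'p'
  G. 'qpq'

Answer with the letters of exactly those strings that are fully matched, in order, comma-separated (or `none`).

A → no match
B → no match
C → match
D → match
E → no match
F → match
G → no match

C, D, F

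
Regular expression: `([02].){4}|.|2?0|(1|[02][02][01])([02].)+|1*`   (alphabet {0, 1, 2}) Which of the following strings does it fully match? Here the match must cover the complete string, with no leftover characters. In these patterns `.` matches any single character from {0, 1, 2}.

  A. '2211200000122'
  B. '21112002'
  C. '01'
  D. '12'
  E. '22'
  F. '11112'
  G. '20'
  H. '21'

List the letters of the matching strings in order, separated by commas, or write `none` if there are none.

A → no match
B. '21112002' → no match
C. '01' → no match
D. '12' → no match
E. '22' → no match
F. '11112' → no match
G. '20' → match
H. '21' → no match

G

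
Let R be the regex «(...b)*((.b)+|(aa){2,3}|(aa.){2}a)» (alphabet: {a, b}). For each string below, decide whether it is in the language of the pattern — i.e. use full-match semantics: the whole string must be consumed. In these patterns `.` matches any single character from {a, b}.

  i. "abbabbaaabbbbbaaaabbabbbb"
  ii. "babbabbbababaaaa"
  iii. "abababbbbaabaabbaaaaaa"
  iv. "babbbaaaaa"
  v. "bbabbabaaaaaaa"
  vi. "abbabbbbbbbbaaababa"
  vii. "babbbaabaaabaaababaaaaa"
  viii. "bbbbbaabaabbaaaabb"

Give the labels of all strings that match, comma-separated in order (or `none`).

ii, iii

i → no match
ii → match
iii → match
iv → no match
v → no match
vi → no match
vii → no match
viii → no match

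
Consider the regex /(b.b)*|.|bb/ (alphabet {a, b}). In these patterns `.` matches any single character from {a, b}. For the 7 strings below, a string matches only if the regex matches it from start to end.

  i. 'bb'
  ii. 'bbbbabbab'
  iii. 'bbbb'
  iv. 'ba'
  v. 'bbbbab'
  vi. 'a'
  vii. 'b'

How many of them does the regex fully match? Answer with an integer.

5

i. 'bb' → match
ii. 'bbbbabbab' → match
iii. 'bbbb' → no match
iv. 'ba' → no match
v. 'bbbbab' → match
vi. 'a' → match
vii. 'b' → match
Total matched: 5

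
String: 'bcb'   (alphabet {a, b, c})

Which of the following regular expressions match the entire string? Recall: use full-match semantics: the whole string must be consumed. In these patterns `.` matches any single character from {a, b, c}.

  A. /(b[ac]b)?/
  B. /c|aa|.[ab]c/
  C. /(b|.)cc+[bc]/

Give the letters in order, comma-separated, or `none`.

A → match
B → no match
C → no match

A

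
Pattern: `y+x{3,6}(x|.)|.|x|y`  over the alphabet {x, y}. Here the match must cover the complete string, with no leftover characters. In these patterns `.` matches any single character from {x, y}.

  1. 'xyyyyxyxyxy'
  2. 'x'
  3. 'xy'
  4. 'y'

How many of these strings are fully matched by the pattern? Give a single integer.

2

1. 'xyyyyxyxyxy' → no match
2. 'x' → match
3. 'xy' → no match
4. 'y' → match
Total matched: 2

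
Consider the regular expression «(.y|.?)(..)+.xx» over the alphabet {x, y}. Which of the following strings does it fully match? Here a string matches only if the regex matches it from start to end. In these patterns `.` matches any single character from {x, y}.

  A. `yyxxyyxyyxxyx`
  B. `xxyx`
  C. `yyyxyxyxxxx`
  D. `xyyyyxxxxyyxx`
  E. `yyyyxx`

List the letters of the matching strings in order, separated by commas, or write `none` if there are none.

A → no match — must end with `xx`
B → no match — must end with `xx`
C → match
D → match
E → match

C, D, E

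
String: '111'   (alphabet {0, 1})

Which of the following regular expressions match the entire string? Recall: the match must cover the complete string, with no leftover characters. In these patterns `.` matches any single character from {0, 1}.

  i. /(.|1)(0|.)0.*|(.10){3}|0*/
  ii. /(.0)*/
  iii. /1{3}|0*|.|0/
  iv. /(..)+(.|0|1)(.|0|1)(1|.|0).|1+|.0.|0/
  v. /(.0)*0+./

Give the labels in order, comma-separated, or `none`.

i → no match
ii → no match
iii → match
iv → match
v → no match

iii, iv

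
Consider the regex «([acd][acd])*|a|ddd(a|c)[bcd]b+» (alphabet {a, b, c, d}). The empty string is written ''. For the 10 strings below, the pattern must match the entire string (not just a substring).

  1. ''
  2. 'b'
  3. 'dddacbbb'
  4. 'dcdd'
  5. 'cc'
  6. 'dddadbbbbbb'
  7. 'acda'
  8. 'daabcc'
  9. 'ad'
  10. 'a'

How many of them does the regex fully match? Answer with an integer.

8

1 → match
2 → no match
3 → match
4 → match
5 → match
6 → match
7 → match
8 → no match
9 → match
10 → match
Total matched: 8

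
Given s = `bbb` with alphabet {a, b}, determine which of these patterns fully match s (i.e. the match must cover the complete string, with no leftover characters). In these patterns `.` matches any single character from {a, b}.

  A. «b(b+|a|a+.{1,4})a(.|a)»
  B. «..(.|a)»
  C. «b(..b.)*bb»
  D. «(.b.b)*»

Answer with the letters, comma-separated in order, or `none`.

B, C

A → no match
B → match
C → match
D → no match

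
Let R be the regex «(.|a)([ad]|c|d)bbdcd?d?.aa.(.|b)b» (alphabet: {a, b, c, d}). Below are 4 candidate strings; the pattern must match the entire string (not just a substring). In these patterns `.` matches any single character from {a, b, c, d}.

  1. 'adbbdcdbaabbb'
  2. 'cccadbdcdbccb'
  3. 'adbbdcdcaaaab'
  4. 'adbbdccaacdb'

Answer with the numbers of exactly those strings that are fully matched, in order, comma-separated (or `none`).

1, 3, 4

1 → match
2 → no match
3 → match
4 → match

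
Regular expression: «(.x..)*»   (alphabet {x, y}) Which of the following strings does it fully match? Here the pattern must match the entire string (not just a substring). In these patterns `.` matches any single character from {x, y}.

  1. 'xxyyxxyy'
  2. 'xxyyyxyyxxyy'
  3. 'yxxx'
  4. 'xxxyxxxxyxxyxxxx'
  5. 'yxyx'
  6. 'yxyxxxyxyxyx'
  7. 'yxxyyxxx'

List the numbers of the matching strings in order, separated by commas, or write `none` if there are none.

1 → match
2 → match
3 → match
4 → match
5 → match
6 → match
7 → match

1, 2, 3, 4, 5, 6, 7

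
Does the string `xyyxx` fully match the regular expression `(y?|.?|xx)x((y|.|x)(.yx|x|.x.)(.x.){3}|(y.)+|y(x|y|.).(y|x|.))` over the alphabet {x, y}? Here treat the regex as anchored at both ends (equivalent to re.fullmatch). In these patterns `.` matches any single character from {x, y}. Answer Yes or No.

Yes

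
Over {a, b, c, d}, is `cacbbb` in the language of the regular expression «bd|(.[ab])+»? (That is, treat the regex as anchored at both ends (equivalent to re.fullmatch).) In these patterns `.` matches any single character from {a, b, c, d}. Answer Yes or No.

Yes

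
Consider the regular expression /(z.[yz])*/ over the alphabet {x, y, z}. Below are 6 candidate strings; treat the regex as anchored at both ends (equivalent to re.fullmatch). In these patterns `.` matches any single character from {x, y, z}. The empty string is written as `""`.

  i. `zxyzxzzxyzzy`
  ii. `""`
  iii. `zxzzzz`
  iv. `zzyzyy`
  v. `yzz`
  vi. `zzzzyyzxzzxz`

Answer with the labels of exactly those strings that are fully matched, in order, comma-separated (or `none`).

i → match
ii → match
iii → match
iv → match
v → no match
vi → match

i, ii, iii, iv, vi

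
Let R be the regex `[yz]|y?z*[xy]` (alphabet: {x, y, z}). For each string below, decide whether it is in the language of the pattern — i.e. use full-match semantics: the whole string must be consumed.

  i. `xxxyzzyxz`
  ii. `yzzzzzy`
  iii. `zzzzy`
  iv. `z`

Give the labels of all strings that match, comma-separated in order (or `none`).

i. `xxxyzzyxz` → no match
ii. `yzzzzzy` → match
iii. `zzzzy` → match
iv. `z` → match

ii, iii, iv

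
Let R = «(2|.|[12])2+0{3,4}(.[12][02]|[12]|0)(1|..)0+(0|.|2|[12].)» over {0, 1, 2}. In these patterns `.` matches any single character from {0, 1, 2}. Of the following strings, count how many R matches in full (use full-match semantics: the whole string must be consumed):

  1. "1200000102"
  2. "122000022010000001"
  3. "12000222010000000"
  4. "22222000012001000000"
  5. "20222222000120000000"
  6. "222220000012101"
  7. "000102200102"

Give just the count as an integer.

1 → match
2 → match
3 → match
4 → match
5 → no match
6 → match
7 → no match
Total matched: 5

5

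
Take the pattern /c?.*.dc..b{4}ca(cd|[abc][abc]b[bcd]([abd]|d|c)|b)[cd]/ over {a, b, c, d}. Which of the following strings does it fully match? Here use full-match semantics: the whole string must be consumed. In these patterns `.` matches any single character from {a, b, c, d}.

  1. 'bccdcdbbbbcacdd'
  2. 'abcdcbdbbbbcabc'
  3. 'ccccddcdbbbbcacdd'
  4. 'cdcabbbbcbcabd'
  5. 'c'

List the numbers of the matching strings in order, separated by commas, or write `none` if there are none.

2

1 → no match
2 → match
3 → no match
4 → no match
5 → no match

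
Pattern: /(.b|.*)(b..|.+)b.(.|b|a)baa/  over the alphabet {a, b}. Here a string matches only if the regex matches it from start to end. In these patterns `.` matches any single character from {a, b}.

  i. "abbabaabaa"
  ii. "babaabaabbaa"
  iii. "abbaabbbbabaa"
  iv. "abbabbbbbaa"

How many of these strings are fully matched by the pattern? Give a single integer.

i → match
ii → no match
iii → match
iv → match
Total matched: 3

3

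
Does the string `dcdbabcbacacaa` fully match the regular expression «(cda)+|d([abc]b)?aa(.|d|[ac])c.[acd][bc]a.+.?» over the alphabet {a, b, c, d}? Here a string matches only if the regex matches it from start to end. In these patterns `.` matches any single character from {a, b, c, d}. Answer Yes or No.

No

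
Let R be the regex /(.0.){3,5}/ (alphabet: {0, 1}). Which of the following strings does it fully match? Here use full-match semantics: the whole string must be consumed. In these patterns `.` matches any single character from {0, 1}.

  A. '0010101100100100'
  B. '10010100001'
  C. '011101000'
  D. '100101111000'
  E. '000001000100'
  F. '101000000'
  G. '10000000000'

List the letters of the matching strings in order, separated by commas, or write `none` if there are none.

A → no match
B → no match
C → no match
D → no match
E → match
F → match
G → no match

E, F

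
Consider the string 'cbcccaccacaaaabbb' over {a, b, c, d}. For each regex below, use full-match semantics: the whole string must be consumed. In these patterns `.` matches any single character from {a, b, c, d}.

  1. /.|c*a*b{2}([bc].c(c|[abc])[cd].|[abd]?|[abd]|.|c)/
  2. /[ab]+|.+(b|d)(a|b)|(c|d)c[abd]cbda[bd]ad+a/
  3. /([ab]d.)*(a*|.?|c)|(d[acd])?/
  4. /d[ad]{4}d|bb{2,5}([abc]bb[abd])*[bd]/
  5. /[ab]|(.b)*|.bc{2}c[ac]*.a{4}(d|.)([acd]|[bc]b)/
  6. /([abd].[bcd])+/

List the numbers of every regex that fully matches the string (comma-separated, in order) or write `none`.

2, 5

1 → no match
2 → match
3 → no match
4 → no match
5 → match
6 → no match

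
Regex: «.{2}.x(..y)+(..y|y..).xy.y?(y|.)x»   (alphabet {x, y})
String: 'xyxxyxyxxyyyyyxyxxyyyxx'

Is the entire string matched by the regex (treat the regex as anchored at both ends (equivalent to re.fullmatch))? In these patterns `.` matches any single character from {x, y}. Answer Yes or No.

Yes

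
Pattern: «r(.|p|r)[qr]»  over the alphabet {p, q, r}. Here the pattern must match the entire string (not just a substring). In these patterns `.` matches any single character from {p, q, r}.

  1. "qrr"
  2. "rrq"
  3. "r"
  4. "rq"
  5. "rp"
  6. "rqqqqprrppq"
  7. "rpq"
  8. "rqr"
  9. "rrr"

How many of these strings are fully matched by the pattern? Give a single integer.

1 → no match — must start with "r"
2 → match
3 → no match
4 → no match
5 → no match
6 → no match
7 → match
8 → match
9 → match
Total matched: 4

4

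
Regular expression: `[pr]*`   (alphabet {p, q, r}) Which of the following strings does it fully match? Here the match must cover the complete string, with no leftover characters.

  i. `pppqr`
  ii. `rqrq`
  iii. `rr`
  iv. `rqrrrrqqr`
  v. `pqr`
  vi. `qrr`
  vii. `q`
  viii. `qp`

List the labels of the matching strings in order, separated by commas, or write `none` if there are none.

i → no match
ii → no match
iii → match
iv → no match
v → no match
vi → no match
vii → no match
viii → no match

iii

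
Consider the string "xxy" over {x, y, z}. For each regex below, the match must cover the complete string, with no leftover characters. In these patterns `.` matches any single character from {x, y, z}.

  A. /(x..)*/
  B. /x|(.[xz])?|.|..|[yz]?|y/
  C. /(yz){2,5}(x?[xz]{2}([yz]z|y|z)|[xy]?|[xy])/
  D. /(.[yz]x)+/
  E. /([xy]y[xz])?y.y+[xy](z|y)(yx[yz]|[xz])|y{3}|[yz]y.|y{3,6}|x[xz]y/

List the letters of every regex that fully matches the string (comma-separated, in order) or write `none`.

A → match
B → no match
C → no match — must start with "yz"
D → no match — must end with "x"
E → match

A, E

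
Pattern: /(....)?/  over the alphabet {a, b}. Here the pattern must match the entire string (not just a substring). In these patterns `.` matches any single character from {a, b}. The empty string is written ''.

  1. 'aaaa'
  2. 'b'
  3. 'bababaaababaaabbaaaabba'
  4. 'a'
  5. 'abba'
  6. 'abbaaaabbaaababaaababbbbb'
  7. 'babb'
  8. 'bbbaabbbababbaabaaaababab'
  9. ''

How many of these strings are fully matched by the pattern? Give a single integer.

4

1 → match
2 → no match
3 → no match
4 → no match
5 → match
6 → no match
7 → match
8 → no match
9 → match
Total matched: 4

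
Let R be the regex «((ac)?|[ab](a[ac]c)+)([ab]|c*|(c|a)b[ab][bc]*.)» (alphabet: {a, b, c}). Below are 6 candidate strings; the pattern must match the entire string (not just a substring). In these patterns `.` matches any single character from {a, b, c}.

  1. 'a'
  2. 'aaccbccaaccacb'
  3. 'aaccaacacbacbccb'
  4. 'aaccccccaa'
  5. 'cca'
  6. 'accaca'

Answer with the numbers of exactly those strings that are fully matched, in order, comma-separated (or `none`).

1

1 → match
2 → no match
3 → no match
4 → no match
5 → no match
6 → no match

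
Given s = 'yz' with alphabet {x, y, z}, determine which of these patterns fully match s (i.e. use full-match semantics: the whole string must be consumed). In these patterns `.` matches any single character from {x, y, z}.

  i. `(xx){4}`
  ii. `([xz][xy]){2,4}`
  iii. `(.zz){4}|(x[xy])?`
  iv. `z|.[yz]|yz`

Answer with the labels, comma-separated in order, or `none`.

iv

i → no match — must start with 'xx'
ii → no match
iii → no match
iv → match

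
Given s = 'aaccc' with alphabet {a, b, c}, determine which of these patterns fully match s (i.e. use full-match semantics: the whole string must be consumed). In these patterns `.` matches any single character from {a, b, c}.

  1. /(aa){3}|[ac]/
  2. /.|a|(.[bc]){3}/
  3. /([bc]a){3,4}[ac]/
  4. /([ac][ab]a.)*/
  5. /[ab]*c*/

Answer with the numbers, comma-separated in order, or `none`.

1 → no match
2 → no match
3 → no match
4 → no match
5 → match

5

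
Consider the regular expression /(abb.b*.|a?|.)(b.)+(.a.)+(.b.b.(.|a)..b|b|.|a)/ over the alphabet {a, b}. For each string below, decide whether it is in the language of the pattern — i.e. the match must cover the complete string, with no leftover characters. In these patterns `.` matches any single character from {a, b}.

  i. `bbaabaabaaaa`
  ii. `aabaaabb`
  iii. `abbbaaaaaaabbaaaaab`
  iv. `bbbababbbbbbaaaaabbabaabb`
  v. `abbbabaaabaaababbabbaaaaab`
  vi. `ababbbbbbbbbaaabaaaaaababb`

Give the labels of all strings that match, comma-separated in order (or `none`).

i, iii, iv, v, vi

i. `bbaabaabaaaa` → match
ii. `aabaaabb` → no match
iii → match
iv → match
v → match
vi → match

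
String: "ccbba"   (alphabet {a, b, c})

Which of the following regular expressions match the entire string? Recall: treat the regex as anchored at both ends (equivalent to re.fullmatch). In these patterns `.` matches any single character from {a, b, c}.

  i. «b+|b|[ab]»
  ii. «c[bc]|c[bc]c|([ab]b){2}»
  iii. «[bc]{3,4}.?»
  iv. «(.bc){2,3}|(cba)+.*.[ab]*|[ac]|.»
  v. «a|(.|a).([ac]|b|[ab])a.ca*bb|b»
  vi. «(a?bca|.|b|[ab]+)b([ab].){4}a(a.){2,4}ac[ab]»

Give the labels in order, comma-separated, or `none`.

iii

i → no match
ii → no match
iii → match
iv → no match
v → no match
vi → no match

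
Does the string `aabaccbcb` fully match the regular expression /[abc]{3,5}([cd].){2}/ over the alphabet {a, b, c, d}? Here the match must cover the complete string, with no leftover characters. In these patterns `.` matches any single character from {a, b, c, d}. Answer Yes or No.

Yes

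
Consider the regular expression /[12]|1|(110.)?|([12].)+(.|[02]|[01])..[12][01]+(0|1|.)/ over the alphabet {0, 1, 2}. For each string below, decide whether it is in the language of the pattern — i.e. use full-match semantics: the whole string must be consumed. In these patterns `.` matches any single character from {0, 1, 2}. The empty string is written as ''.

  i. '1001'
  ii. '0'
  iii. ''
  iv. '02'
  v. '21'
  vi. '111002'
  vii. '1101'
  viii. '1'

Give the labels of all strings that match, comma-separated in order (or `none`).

i → no match
ii → no match
iii → match
iv → no match
v → no match
vi → no match
vii → match
viii → match

iii, vii, viii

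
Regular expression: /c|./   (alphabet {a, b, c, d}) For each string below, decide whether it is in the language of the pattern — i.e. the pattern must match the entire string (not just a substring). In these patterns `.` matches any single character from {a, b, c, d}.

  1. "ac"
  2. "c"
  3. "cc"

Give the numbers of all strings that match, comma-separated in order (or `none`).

1 → no match
2 → match
3 → no match

2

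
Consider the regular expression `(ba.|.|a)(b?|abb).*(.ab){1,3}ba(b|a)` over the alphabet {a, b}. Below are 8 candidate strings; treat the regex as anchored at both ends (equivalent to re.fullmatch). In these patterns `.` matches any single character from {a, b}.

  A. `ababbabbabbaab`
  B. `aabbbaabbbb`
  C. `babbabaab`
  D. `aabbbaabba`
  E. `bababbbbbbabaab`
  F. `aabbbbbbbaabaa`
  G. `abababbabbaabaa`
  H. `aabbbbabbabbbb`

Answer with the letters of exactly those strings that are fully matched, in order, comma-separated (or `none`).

none

A → no match
B → no match
C → no match
D → no match
E → no match
F → no match
G → no match
H → no match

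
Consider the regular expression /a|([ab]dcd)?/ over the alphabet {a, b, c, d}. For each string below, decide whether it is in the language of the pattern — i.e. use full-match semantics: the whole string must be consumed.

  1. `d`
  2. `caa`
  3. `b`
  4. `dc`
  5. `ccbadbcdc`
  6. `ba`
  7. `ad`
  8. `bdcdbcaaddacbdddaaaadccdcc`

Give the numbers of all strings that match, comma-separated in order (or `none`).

none

1 → no match
2 → no match
3 → no match
4 → no match
5 → no match
6 → no match
7 → no match
8 → no match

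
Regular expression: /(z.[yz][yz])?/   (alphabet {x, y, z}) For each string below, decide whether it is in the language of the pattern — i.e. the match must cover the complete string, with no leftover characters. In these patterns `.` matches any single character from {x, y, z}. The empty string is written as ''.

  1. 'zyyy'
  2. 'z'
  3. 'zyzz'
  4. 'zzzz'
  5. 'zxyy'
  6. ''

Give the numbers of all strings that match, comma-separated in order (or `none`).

1 → match
2 → no match
3 → match
4 → match
5 → match
6 → match

1, 3, 4, 5, 6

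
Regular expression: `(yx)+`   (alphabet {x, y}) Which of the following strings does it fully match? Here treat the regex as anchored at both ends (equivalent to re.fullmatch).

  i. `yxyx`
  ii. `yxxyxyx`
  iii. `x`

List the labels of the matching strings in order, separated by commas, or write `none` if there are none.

i. `yxyx` → match
ii. `yxxyxyx` → no match
iii. `x` → no match — must start with `yx`

i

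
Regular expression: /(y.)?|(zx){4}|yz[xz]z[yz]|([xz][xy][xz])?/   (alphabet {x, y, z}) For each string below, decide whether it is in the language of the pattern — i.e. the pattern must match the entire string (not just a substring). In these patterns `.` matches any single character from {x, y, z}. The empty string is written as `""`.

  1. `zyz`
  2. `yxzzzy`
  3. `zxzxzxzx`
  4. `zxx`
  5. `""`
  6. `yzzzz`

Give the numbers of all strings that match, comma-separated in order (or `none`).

1, 3, 4, 5, 6

1 → match
2 → no match
3 → match
4 → match
5 → match
6 → match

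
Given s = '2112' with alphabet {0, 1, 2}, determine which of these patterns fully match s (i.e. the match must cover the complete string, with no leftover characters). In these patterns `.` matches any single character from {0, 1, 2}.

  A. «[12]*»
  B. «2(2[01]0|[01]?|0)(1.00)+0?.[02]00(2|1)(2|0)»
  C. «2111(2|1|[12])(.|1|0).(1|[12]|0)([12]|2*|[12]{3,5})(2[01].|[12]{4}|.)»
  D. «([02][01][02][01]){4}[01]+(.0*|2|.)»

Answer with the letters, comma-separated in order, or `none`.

A → match
B → no match
C → no match — must start with '2111'
D → no match

A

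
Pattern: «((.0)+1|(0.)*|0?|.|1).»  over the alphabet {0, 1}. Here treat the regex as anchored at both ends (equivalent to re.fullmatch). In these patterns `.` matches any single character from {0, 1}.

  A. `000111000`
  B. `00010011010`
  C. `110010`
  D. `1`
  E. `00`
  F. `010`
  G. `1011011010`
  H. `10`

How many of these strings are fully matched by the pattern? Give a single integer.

A → no match
B → no match
C → no match
D → match
E → match
F → match
G → no match
H → match
Total matched: 4

4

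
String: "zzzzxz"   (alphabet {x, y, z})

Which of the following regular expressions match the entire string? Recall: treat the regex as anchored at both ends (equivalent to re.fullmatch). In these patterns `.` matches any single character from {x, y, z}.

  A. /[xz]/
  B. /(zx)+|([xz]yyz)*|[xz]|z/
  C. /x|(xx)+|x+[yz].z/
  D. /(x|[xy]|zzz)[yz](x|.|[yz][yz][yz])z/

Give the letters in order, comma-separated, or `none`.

D

A → no match
B → no match
C → no match
D → match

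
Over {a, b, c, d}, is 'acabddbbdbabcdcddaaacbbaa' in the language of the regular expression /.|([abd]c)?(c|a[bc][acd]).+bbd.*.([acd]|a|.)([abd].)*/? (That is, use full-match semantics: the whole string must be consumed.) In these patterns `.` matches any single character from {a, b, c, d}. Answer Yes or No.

Yes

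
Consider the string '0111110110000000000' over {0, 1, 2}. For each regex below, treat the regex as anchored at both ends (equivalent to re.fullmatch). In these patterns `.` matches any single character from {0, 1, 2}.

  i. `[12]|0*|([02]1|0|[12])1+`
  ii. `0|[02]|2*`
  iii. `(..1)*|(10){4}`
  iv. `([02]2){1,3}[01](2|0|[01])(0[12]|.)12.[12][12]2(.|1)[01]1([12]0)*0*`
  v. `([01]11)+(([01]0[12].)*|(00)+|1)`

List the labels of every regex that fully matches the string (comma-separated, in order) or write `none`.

i → no match
ii → no match
iii → no match
iv → no match
v → match

v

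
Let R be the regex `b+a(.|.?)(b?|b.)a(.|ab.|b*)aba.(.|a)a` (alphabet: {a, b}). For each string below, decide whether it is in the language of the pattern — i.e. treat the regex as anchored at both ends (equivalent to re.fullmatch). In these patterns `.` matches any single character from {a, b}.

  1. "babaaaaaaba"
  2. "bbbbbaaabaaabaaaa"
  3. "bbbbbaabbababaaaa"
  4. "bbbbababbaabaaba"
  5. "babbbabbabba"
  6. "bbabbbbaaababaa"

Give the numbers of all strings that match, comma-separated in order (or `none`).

3

1. "babaaaaaaba" → no match
2 → no match
3 → match
4 → no match
5. "babbbabbabba" → no match
6 → no match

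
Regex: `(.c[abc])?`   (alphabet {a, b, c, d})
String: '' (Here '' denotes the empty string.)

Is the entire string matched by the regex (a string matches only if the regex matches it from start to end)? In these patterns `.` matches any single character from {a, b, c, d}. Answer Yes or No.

Yes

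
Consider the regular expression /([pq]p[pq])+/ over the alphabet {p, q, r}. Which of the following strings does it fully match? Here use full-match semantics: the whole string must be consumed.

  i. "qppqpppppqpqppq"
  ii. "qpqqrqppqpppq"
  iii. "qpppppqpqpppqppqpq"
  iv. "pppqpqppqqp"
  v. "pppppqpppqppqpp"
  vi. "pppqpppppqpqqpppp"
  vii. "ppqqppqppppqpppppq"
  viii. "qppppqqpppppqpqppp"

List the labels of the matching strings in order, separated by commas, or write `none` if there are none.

i, iii, v, vii, viii

i → match
ii → no match
iii → match
iv → no match
v → match
vi → no match
vii → match
viii → match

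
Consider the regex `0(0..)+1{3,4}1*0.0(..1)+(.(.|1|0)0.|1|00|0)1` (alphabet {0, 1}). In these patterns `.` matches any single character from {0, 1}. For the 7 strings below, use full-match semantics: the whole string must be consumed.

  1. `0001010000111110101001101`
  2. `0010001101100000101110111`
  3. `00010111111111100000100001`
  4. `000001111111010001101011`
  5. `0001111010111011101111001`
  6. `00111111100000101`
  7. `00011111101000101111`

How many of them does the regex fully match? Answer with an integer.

1 → no match
2 → no match
3 → match
4 → no match
5 → match
6 → match
7 → match
Total matched: 4

4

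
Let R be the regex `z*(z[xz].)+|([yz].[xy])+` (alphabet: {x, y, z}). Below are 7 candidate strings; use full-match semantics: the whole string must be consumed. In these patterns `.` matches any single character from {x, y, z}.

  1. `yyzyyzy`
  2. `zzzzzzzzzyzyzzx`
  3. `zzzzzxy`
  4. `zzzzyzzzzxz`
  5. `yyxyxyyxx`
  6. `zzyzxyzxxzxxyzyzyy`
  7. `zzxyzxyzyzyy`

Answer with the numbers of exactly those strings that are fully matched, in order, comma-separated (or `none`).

1 → no match
2 → no match
3 → match
4 → match
5 → match
6 → match
7 → match

3, 4, 5, 6, 7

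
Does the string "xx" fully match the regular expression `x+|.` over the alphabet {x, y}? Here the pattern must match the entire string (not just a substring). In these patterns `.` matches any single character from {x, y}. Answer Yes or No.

Yes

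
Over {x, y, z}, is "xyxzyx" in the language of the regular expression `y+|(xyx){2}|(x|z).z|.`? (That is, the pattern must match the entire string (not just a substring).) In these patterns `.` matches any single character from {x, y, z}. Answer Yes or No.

No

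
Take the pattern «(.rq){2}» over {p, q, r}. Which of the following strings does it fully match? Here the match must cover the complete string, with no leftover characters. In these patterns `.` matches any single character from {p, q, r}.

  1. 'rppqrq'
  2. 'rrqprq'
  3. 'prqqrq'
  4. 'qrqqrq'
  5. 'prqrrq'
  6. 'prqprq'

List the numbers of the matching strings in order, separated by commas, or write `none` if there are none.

2, 3, 4, 5, 6

1 → no match
2 → match
3 → match
4 → match
5 → match
6 → match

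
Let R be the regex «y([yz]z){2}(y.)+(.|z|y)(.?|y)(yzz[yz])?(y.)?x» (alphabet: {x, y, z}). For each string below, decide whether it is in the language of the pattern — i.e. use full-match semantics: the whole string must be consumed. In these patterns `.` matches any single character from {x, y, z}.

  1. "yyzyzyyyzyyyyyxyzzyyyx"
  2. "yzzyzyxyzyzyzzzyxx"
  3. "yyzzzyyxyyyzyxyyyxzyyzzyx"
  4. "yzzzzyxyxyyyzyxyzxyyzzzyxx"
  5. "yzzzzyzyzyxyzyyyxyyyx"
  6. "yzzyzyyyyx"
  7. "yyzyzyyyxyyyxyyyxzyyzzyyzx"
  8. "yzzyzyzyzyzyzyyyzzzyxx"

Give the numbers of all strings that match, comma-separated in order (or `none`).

1 → match
2 → match
3 → no match
4 → match
5 → match
6. "yzzyzyyyyx" → match
7 → match
8 → match

1, 2, 4, 5, 6, 7, 8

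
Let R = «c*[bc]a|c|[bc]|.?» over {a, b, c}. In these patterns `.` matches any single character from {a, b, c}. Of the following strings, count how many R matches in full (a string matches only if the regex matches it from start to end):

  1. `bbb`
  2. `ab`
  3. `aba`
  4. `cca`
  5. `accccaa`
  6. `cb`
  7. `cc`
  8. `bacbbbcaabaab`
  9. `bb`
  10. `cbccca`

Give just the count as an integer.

1 → no match
2 → no match
3 → no match
4 → match
5 → no match
6 → no match
7 → no match
8 → no match
9 → no match
10 → no match
Total matched: 1

1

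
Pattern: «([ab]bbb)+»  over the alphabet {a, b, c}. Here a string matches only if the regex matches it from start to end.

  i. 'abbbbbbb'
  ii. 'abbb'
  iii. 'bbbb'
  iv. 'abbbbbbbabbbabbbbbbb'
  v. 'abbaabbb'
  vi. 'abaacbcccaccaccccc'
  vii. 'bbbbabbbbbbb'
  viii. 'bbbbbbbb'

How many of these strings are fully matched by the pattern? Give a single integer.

i → match
ii → match
iii → match
iv → match
v → no match
vi → no match — must end with 'bbb'
vii → match
viii → match
Total matched: 6

6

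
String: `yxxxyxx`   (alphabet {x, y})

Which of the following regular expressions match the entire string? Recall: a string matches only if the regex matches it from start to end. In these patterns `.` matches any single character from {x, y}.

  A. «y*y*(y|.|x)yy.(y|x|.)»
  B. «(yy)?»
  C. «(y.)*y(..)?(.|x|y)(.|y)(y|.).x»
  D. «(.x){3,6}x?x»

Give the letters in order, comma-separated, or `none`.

A → no match
B → no match
C → no match
D → match

D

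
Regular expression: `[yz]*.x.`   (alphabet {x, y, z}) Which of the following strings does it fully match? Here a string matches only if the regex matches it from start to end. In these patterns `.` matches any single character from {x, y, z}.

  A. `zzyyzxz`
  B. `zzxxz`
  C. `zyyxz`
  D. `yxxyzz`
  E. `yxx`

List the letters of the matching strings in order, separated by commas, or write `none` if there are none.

A, B, C, E

A → match
B → match
C → match
D → no match
E → match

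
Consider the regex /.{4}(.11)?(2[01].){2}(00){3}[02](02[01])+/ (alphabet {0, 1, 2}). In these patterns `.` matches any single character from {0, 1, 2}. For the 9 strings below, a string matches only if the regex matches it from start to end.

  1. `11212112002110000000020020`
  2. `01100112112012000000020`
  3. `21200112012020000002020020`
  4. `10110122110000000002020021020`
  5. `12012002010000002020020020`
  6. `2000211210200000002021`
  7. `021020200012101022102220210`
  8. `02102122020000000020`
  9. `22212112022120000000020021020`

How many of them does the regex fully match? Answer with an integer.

1 → match
2 → no match
3 → match
4 → no match
5 → match
6 → no match
7 → no match
8 → match
9 → match
Total matched: 5

5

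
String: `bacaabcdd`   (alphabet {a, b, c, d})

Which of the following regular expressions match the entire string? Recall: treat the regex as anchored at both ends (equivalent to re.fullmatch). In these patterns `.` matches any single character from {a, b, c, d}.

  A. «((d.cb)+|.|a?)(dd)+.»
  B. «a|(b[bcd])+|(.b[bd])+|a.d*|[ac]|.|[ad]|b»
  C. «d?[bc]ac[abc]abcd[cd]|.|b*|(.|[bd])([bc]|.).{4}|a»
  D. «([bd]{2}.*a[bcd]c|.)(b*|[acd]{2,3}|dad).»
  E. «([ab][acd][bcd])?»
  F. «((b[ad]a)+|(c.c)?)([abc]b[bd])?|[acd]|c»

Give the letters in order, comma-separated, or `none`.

A → no match
B → no match
C → match
D → no match
E → no match
F → no match

C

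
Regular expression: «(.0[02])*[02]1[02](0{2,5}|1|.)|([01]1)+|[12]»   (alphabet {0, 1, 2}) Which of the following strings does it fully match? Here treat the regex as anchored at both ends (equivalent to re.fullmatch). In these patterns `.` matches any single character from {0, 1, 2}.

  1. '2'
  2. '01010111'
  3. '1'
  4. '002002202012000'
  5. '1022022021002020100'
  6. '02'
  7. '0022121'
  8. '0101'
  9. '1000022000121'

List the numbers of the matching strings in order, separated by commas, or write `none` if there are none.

1, 2, 3, 4, 5, 7, 8, 9

1. '2' → match
2. '01010111' → match
3. '1' → match
4 → match
5 → match
6. '02' → no match
7. '0022121' → match
8. '0101' → match
9 → match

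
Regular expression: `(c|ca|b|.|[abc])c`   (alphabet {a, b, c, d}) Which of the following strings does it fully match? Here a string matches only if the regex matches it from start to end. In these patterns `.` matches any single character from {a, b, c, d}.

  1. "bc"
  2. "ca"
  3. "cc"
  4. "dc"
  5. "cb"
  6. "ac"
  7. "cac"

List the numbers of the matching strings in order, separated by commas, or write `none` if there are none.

1, 3, 4, 6, 7

1 → match
2 → no match — must end with "c"
3 → match
4 → match
5 → no match — must end with "c"
6 → match
7 → match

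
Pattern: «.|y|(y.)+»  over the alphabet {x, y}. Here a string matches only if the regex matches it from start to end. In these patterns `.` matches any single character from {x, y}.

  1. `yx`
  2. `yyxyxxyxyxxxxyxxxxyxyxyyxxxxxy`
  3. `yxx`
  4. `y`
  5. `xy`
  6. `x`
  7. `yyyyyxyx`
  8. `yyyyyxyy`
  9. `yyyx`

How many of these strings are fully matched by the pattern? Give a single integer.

1 → match
2 → no match
3 → no match
4 → match
5 → no match
6 → match
7 → match
8 → match
9 → match
Total matched: 6

6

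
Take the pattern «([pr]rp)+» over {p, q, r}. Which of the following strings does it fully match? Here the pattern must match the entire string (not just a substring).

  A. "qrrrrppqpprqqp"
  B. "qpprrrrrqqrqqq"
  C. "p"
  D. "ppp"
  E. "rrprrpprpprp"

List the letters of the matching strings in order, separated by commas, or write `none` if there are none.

E

A → no match — must end with "rp"
B → no match — must end with "rp"
C → no match — must end with "rp"
D → no match — must end with "rp"
E → match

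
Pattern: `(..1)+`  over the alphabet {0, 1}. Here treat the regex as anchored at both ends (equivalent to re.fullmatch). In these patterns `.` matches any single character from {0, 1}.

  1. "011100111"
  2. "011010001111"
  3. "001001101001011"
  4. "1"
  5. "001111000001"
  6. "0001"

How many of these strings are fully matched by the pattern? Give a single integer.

1

1. "011100111" → no match
2. "011010001111" → no match
3 → match
4. "1" → no match
5. "001111000001" → no match
6. "0001" → no match
Total matched: 1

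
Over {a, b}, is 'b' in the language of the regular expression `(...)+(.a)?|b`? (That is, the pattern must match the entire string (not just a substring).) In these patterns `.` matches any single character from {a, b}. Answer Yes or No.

Yes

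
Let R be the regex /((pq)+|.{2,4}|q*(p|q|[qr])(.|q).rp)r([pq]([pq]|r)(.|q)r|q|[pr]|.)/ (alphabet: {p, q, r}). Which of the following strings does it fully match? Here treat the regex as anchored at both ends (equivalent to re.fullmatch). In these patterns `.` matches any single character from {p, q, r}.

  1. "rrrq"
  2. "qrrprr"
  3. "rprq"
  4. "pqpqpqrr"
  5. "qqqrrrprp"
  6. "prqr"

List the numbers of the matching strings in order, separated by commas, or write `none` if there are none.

1 → match
2 → match
3 → match
4 → match
5 → match
6 → no match

1, 2, 3, 4, 5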